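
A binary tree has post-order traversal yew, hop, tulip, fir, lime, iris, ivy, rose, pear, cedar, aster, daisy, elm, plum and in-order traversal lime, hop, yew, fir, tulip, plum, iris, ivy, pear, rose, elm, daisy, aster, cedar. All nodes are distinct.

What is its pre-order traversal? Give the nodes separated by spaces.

plum lime fir hop yew tulip elm pear ivy iris rose daisy aster cedar

The last element of post-order is the root; it splits in-order into left and right subtrees.
Root plum: left subtree has 5 nodes {lime, hop, yew, fir, tulip}, right has 8 {iris, ivy, pear, rose, elm, daisy, aster, cedar}.
  Root lime: left subtree has 0 nodes { }, right has 4 {hop, yew, fir, tulip}.
    Root fir: left subtree has 2 nodes {hop, yew}, right has 1 {tulip}.
      Root hop: left subtree has 0 nodes { }, right has 1 {yew}.
  Root elm: left subtree has 4 nodes {iris, ivy, pear, rose}, right has 3 {daisy, aster, cedar}.
    Root pear: left subtree has 2 nodes {iris, ivy}, right has 1 {rose}.
      Root ivy: left subtree has 1 node {iris}, right has 0 { }.
    Root daisy: left subtree has 0 nodes { }, right has 2 {aster, cedar}.
      Root aster: left subtree has 0 nodes { }, right has 1 {cedar}.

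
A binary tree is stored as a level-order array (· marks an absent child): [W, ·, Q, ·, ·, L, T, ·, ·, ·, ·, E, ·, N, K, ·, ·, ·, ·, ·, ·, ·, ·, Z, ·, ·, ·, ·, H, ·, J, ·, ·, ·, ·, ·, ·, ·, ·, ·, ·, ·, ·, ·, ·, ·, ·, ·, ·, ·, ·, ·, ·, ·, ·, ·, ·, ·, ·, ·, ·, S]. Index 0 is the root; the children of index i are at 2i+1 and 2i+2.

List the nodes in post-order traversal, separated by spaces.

Post-order visits the left subtree, then the right subtree, then the node.
At W: no left child.
At W: go right to Q.
  At Q: go left to L.
    At L: go left to E.
      At E: go left to Z.
        Z is a leaf — visit Z.
      At E: no right child.
      Visit E.
    At L: no right child.
    Visit L.
  At Q: go right to T.
    At T: go left to N.
      At N: no left child.
      At N: go right to H.
        H is a leaf — visit H.
      Visit N.
    At T: go right to K.
      At K: no left child.
      At K: go right to J.
        At J: go left to S.
          S is a leaf — visit S.
        At J: no right child.
        Visit J.
      Visit K.
    Visit T.
  Visit Q.
Visit W.

Z E L H N S J K T Q W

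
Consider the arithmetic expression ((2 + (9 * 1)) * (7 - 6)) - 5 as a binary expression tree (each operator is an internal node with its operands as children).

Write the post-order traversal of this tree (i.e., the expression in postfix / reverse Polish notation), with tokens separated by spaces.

2 9 1 * + 7 6 - * 5 -

Post-order on an expression tree gives postfix notation: for each operator, emit left operand, right operand, then the operator.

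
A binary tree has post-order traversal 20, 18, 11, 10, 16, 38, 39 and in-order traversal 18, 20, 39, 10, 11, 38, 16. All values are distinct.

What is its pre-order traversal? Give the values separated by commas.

39, 18, 20, 38, 10, 11, 16

The last element of post-order is the root; it splits in-order into left and right subtrees.
Root 39: left subtree has 2 nodes {18, 20}, right has 4 {10, 11, 38, 16}.
  Root 18: left subtree has 0 nodes { }, right has 1 {20}.
  Root 38: left subtree has 2 nodes {10, 11}, right has 1 {16}.
    Root 10: left subtree has 0 nodes { }, right has 1 {11}.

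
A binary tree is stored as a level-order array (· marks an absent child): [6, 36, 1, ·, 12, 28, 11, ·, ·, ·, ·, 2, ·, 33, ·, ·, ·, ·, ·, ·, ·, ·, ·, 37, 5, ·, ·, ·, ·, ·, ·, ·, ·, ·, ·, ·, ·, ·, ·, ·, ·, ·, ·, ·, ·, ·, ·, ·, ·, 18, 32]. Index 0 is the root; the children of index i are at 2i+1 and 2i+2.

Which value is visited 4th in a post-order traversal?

Post-order visits the left subtree, then the right subtree, then the node.
At 6: go left to 36.
  At 36: no left child.
  At 36: go right to 12.
    12 is a leaf — visit 12.
  Visit 36.
At 6: go right to 1.
  At 1: go left to 28.
    At 28: go left to 2.
      At 2: go left to 37.
        37 is a leaf — visit 37.
      At 2: go right to 5.
        At 5: go left to 18.
          18 is a leaf — visit 18.
        At 5: go right to 32.
          32 is a leaf — visit 32.
        Visit 5.
      Visit 2.
    At 28: no right child.
    Visit 28.
  At 1: go right to 11.
    At 11: go left to 33.
      33 is a leaf — visit 33.
    At 11: no right child.
    Visit 11.
  Visit 1.
Visit 6.
Full post-order sequence: 12, 36, 37, 18, 32, 5, 2, 28, 33, 11, 1, 6.

18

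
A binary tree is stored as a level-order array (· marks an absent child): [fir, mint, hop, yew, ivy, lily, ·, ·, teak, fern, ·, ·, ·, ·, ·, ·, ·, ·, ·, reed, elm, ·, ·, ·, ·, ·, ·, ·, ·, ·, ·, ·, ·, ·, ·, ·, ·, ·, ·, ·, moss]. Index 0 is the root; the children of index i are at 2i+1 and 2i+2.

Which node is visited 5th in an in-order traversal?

moss

In-order visits the left subtree, then the node, then the right subtree.
At fir: go left to mint.
  At mint: go left to yew.
    At yew: no left child.
    Visit yew.
    At yew: go right to teak.
      teak is a leaf — visit teak.
  Visit mint.
  At mint: go right to ivy.
    At ivy: go left to fern.
      At fern: go left to reed.
        At reed: no left child.
        Visit reed.
        At reed: go right to moss.
          moss is a leaf — visit moss.
      Visit fern.
      At fern: go right to elm.
        elm is a leaf — visit elm.
    Visit ivy.
    At ivy: no right child.
Visit fir.
At fir: go right to hop.
  At hop: go left to lily.
    lily is a leaf — visit lily.
  Visit hop.
  At hop: no right child.
Full in-order sequence: yew, teak, mint, reed, moss, fern, elm, ivy, fir, lily, hop.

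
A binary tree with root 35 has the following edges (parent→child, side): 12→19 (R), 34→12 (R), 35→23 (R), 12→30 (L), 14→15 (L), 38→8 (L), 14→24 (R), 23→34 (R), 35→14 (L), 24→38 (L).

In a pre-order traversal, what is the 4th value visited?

Pre-order visits the node, then its left subtree, then its right subtree.
Visit 35.
At 35: go left to 14.
  Visit 14.
  At 14: go left to 15.
    15 is a leaf — visit 15.
  At 14: go right to 24.
    Visit 24.
    At 24: go left to 38.
      Visit 38.
      At 38: go left to 8.
        8 is a leaf — visit 8.
      At 38: no right child.
    At 24: no right child.
At 35: go right to 23.
  Visit 23.
  At 23: no left child.
  At 23: go right to 34.
    Visit 34.
    At 34: no left child.
    At 34: go right to 12.
      Visit 12.
      At 12: go left to 30.
        30 is a leaf — visit 30.
      At 12: go right to 19.
        19 is a leaf — visit 19.
Full pre-order sequence: 35, 14, 15, 24, 38, 8, 23, 34, 12, 30, 19.

24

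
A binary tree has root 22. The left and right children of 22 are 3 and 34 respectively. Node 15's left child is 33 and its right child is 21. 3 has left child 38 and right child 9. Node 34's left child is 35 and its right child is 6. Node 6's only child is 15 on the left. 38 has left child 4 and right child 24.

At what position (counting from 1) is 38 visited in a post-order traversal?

3

Post-order visits the left subtree, then the right subtree, then the node.
At 22: go left to 3.
  At 3: go left to 38.
    At 38: go left to 4.
      4 is a leaf — visit 4.
    At 38: go right to 24.
      24 is a leaf — visit 24.
    Visit 38.
  At 3: go right to 9.
    9 is a leaf — visit 9.
  Visit 3.
At 22: go right to 34.
  At 34: go left to 35.
    35 is a leaf — visit 35.
  At 34: go right to 6.
    At 6: go left to 15.
      At 15: go left to 33.
        33 is a leaf — visit 33.
      At 15: go right to 21.
        21 is a leaf — visit 21.
      Visit 15.
    At 6: no right child.
    Visit 6.
  Visit 34.
Visit 22.
Full post-order sequence: 4, 24, 38, 9, 3, 35, 33, 21, 15, 6, 34, 22.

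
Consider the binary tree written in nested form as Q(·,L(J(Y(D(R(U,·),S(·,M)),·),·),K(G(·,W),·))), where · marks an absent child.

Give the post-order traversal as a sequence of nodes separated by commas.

U, R, M, S, D, Y, J, W, G, K, L, Q

Post-order visits the left subtree, then the right subtree, then the node.
At Q: no left child.
At Q: go right to L.
  At L: go left to J.
    At J: go left to Y.
      At Y: go left to D.
        At D: go left to R.
          At R: go left to U.
            U is a leaf — visit U.
          At R: no right child.
          Visit R.
        At D: go right to S.
          At S: no left child.
          At S: go right to M.
            M is a leaf — visit M.
          Visit S.
        Visit D.
      At Y: no right child.
      Visit Y.
    At J: no right child.
    Visit J.
  At L: go right to K.
    At K: go left to G.
      At G: no left child.
      At G: go right to W.
        W is a leaf — visit W.
      Visit G.
    At K: no right child.
    Visit K.
  Visit L.
Visit Q.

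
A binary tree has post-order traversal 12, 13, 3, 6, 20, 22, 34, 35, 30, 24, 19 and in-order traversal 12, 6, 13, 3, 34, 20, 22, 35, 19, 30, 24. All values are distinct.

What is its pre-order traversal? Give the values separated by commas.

19, 35, 34, 6, 12, 3, 13, 22, 20, 24, 30

The last element of post-order is the root; it splits in-order into left and right subtrees.
Root 19: left subtree has 8 nodes {12, 6, 13, 3, 34, 20, 22, 35}, right has 2 {30, 24}.
  Root 35: left subtree has 7 nodes {12, 6, 13, 3, 34, 20, 22}, right has 0 { }.
    Root 34: left subtree has 4 nodes {12, 6, 13, 3}, right has 2 {20, 22}.
      Root 6: left subtree has 1 node {12}, right has 2 {13, 3}.
        Root 3: left subtree has 1 node {13}, right has 0 { }.
      Root 22: left subtree has 1 node {20}, right has 0 { }.
  Root 24: left subtree has 1 node {30}, right has 0 { }.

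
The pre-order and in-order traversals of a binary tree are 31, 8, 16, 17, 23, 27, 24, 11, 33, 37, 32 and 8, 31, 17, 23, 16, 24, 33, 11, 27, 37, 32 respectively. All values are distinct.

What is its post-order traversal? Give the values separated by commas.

The first element of pre-order is the root; it splits in-order into left and right subtrees.
Root 31: left subtree has 1 node {8}, right has 9 {17, 23, 16, 24, 33, 11, 27, 37, 32}.
  Root 16: left subtree has 2 nodes {17, 23}, right has 6 {24, 33, 11, 27, 37, 32}.
    Root 17: left subtree has 0 nodes { }, right has 1 {23}.
    Root 27: left subtree has 3 nodes {24, 33, 11}, right has 2 {37, 32}.
      Root 24: left subtree has 0 nodes { }, right has 2 {33, 11}.
        Root 11: left subtree has 1 node {33}, right has 0 { }.
      Root 37: left subtree has 0 nodes { }, right has 1 {32}.

8, 23, 17, 33, 11, 24, 32, 37, 27, 16, 31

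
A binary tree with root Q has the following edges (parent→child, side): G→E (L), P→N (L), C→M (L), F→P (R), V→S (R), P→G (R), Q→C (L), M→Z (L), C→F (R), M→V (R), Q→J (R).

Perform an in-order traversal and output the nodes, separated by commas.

Z, M, V, S, C, F, N, P, E, G, Q, J

In-order visits the left subtree, then the node, then the right subtree.
At Q: go left to C.
  At C: go left to M.
    At M: go left to Z.
      Z is a leaf — visit Z.
    Visit M.
    At M: go right to V.
      At V: no left child.
      Visit V.
      At V: go right to S.
        S is a leaf — visit S.
  Visit C.
  At C: go right to F.
    At F: no left child.
    Visit F.
    At F: go right to P.
      At P: go left to N.
        N is a leaf — visit N.
      Visit P.
      At P: go right to G.
        At G: go left to E.
          E is a leaf — visit E.
        Visit G.
        At G: no right child.
Visit Q.
At Q: go right to J.
  J is a leaf — visit J.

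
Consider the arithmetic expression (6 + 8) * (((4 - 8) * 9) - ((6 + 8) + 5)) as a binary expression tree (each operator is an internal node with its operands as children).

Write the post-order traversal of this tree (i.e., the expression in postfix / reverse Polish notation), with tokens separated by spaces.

6 8 + 4 8 - 9 * 6 8 + 5 + - *

Post-order on an expression tree gives postfix notation: for each operator, emit left operand, right operand, then the operator.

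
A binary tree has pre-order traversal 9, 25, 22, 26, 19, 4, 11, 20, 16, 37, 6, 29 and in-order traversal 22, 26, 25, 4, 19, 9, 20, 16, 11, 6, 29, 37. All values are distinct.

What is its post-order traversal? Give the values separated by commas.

The first element of pre-order is the root; it splits in-order into left and right subtrees.
Root 9: left subtree has 5 nodes {22, 26, 25, 4, 19}, right has 6 {20, 16, 11, 6, 29, 37}.
  Root 25: left subtree has 2 nodes {22, 26}, right has 2 {4, 19}.
    Root 22: left subtree has 0 nodes { }, right has 1 {26}.
    Root 19: left subtree has 1 node {4}, right has 0 { }.
  Root 11: left subtree has 2 nodes {20, 16}, right has 3 {6, 29, 37}.
    Root 20: left subtree has 0 nodes { }, right has 1 {16}.
    Root 37: left subtree has 2 nodes {6, 29}, right has 0 { }.
      Root 6: left subtree has 0 nodes { }, right has 1 {29}.

26, 22, 4, 19, 25, 16, 20, 29, 6, 37, 11, 9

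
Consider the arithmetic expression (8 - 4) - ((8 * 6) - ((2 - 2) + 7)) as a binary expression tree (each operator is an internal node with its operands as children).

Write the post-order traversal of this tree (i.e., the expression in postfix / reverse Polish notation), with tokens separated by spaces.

Post-order on an expression tree gives postfix notation: for each operator, emit left operand, right operand, then the operator.

8 4 - 8 6 * 2 2 - 7 + - -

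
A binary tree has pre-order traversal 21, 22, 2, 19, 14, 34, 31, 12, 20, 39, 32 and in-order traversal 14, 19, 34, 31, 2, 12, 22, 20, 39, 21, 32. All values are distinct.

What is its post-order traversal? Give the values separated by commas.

14, 31, 34, 19, 12, 2, 39, 20, 22, 32, 21

The first element of pre-order is the root; it splits in-order into left and right subtrees.
Root 21: left subtree has 9 nodes {14, 19, 34, 31, 2, 12, 22, 20, 39}, right has 1 {32}.
  Root 22: left subtree has 6 nodes {14, 19, 34, 31, 2, 12}, right has 2 {20, 39}.
    Root 2: left subtree has 4 nodes {14, 19, 34, 31}, right has 1 {12}.
      Root 19: left subtree has 1 node {14}, right has 2 {34, 31}.
        Root 34: left subtree has 0 nodes { }, right has 1 {31}.
    Root 20: left subtree has 0 nodes { }, right has 1 {39}.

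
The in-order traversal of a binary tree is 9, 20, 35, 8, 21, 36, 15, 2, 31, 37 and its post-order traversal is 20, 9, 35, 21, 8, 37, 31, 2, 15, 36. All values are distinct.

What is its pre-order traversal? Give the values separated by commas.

36, 8, 35, 9, 20, 21, 15, 2, 31, 37

The last element of post-order is the root; it splits in-order into left and right subtrees.
Root 36: left subtree has 5 nodes {9, 20, 35, 8, 21}, right has 4 {15, 2, 31, 37}.
  Root 8: left subtree has 3 nodes {9, 20, 35}, right has 1 {21}.
    Root 35: left subtree has 2 nodes {9, 20}, right has 0 { }.
      Root 9: left subtree has 0 nodes { }, right has 1 {20}.
  Root 15: left subtree has 0 nodes { }, right has 3 {2, 31, 37}.
    Root 2: left subtree has 0 nodes { }, right has 2 {31, 37}.
      Root 31: left subtree has 0 nodes { }, right has 1 {37}.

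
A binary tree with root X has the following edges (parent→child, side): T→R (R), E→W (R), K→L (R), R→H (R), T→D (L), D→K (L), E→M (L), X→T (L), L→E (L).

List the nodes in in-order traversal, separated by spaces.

In-order visits the left subtree, then the node, then the right subtree.
At X: go left to T.
  At T: go left to D.
    At D: go left to K.
      At K: no left child.
      Visit K.
      At K: go right to L.
        At L: go left to E.
          At E: go left to M.
            M is a leaf — visit M.
          Visit E.
          At E: go right to W.
            W is a leaf — visit W.
        Visit L.
        At L: no right child.
    Visit D.
    At D: no right child.
  Visit T.
  At T: go right to R.
    At R: no left child.
    Visit R.
    At R: go right to H.
      H is a leaf — visit H.
Visit X.
At X: no right child.

K M E W L D T R H X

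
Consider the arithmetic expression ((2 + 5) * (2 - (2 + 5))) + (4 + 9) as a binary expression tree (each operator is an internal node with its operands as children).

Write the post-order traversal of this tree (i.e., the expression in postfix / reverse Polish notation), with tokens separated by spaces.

2 5 + 2 2 5 + - * 4 9 + +

Post-order on an expression tree gives postfix notation: for each operator, emit left operand, right operand, then the operator.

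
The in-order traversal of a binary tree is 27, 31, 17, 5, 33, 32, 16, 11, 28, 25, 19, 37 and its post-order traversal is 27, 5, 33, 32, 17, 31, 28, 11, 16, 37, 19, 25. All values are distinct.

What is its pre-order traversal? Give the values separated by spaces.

The last element of post-order is the root; it splits in-order into left and right subtrees.
Root 25: left subtree has 9 nodes {27, 31, 17, 5, 33, 32, 16, 11, 28}, right has 2 {19, 37}.
  Root 16: left subtree has 6 nodes {27, 31, 17, 5, 33, 32}, right has 2 {11, 28}.
    Root 31: left subtree has 1 node {27}, right has 4 {17, 5, 33, 32}.
      Root 17: left subtree has 0 nodes { }, right has 3 {5, 33, 32}.
        Root 32: left subtree has 2 nodes {5, 33}, right has 0 { }.
          Root 33: left subtree has 1 node {5}, right has 0 { }.
    Root 11: left subtree has 0 nodes { }, right has 1 {28}.
  Root 19: left subtree has 0 nodes { }, right has 1 {37}.

25 16 31 27 17 32 33 5 11 28 19 37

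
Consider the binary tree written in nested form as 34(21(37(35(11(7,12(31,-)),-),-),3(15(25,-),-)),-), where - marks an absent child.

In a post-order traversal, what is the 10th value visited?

Post-order visits the left subtree, then the right subtree, then the node.
At 34: go left to 21.
  At 21: go left to 37.
    At 37: go left to 35.
      At 35: go left to 11.
        At 11: go left to 7.
          7 is a leaf — visit 7.
        At 11: go right to 12.
          At 12: go left to 31.
            31 is a leaf — visit 31.
          At 12: no right child.
          Visit 12.
        Visit 11.
      At 35: no right child.
      Visit 35.
    At 37: no right child.
    Visit 37.
  At 21: go right to 3.
    At 3: go left to 15.
      At 15: go left to 25.
        25 is a leaf — visit 25.
      At 15: no right child.
      Visit 15.
    At 3: no right child.
    Visit 3.
  Visit 21.
At 34: no right child.
Visit 34.
Full post-order sequence: 7, 31, 12, 11, 35, 37, 25, 15, 3, 21, 34.

21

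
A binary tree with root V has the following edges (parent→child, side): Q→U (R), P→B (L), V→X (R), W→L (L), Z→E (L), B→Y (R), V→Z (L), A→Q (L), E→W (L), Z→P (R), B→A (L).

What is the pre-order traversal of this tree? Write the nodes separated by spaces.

Pre-order visits the node, then its left subtree, then its right subtree.
Visit V.
At V: go left to Z.
  Visit Z.
  At Z: go left to E.
    Visit E.
    At E: go left to W.
      Visit W.
      At W: go left to L.
        L is a leaf — visit L.
      At W: no right child.
    At E: no right child.
  At Z: go right to P.
    Visit P.
    At P: go left to B.
      Visit B.
      At B: go left to A.
        Visit A.
        At A: go left to Q.
          Visit Q.
          At Q: no left child.
          At Q: go right to U.
            U is a leaf — visit U.
        At A: no right child.
      At B: go right to Y.
        Y is a leaf — visit Y.
    At P: no right child.
At V: go right to X.
  X is a leaf — visit X.

V Z E W L P B A Q U Y X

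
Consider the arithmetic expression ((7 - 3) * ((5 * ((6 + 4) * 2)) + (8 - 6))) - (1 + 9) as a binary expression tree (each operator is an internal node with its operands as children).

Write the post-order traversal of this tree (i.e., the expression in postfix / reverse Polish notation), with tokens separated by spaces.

Post-order on an expression tree gives postfix notation: for each operator, emit left operand, right operand, then the operator.

7 3 - 5 6 4 + 2 * * 8 6 - + * 1 9 + -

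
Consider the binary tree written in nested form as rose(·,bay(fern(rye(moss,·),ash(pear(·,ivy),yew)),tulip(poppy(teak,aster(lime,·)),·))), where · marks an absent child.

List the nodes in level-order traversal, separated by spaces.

Level-order visits nodes level by level from the root, left to right within each level.
Level 0: rose
Level 1: bay
Level 2: fern, tulip
Level 3: rye, ash, poppy
Level 4: moss, pear, yew, teak, aster
Level 5: ivy, lime

rose bay fern tulip rye ash poppy moss pear yew teak aster ivy lime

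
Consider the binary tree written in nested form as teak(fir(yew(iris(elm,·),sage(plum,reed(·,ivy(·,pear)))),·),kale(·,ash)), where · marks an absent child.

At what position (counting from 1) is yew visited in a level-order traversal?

Level-order visits nodes level by level from the root, left to right within each level.
Level 0: teak
Level 1: fir, kale
Level 2: yew, ash
Level 3: iris, sage
Level 4: elm, plum, reed
Level 5: ivy
Level 6: pear
Full level-order sequence: teak, fir, kale, yew, ash, iris, sage, elm, plum, reed, ivy, pear.

4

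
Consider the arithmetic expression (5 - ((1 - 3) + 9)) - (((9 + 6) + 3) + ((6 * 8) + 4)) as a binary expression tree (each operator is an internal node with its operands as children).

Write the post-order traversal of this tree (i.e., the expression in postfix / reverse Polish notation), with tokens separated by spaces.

Post-order on an expression tree gives postfix notation: for each operator, emit left operand, right operand, then the operator.

5 1 3 - 9 + - 9 6 + 3 + 6 8 * 4 + + -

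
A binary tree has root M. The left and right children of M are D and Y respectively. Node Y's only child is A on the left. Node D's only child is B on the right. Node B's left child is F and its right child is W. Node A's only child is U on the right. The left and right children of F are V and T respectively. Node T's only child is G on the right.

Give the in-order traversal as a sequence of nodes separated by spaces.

In-order visits the left subtree, then the node, then the right subtree.
At M: go left to D.
  At D: no left child.
  Visit D.
  At D: go right to B.
    At B: go left to F.
      At F: go left to V.
        V is a leaf — visit V.
      Visit F.
      At F: go right to T.
        At T: no left child.
        Visit T.
        At T: go right to G.
          G is a leaf — visit G.
    Visit B.
    At B: go right to W.
      W is a leaf — visit W.
Visit M.
At M: go right to Y.
  At Y: go left to A.
    At A: no left child.
    Visit A.
    At A: go right to U.
      U is a leaf — visit U.
  Visit Y.
  At Y: no right child.

D V F T G B W M A U Y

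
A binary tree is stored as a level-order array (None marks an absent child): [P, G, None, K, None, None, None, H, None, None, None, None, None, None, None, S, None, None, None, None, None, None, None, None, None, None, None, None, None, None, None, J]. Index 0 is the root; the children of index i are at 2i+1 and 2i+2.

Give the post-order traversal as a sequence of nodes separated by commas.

J, S, H, K, G, P

Post-order visits the left subtree, then the right subtree, then the node.
At P: go left to G.
  At G: go left to K.
    At K: go left to H.
      At H: go left to S.
        At S: go left to J.
          J is a leaf — visit J.
        At S: no right child.
        Visit S.
      At H: no right child.
      Visit H.
    At K: no right child.
    Visit K.
  At G: no right child.
  Visit G.
At P: no right child.
Visit P.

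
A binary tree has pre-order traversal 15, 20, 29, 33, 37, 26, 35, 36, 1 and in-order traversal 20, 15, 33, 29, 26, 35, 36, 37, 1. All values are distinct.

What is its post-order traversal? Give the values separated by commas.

The first element of pre-order is the root; it splits in-order into left and right subtrees.
Root 15: left subtree has 1 node {20}, right has 7 {33, 29, 26, 35, 36, 37, 1}.
  Root 29: left subtree has 1 node {33}, right has 5 {26, 35, 36, 37, 1}.
    Root 37: left subtree has 3 nodes {26, 35, 36}, right has 1 {1}.
      Root 26: left subtree has 0 nodes { }, right has 2 {35, 36}.
        Root 35: left subtree has 0 nodes { }, right has 1 {36}.

20, 33, 36, 35, 26, 1, 37, 29, 15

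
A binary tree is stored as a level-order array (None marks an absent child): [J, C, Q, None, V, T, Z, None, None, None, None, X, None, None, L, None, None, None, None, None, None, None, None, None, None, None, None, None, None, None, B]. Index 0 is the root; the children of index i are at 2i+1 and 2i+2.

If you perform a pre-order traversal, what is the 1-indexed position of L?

Pre-order visits the node, then its left subtree, then its right subtree.
Visit J.
At J: go left to C.
  Visit C.
  At C: no left child.
  At C: go right to V.
    V is a leaf — visit V.
At J: go right to Q.
  Visit Q.
  At Q: go left to T.
    Visit T.
    At T: go left to X.
      X is a leaf — visit X.
    At T: no right child.
  At Q: go right to Z.
    Visit Z.
    At Z: no left child.
    At Z: go right to L.
      Visit L.
      At L: no left child.
      At L: go right to B.
        B is a leaf — visit B.
Full pre-order sequence: J, C, V, Q, T, X, Z, L, B.

8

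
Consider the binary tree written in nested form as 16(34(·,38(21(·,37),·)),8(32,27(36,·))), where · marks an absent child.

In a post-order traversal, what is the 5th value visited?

Post-order visits the left subtree, then the right subtree, then the node.
At 16: go left to 34.
  At 34: no left child.
  At 34: go right to 38.
    At 38: go left to 21.
      At 21: no left child.
      At 21: go right to 37.
        37 is a leaf — visit 37.
      Visit 21.
    At 38: no right child.
    Visit 38.
  Visit 34.
At 16: go right to 8.
  At 8: go left to 32.
    32 is a leaf — visit 32.
  At 8: go right to 27.
    At 27: go left to 36.
      36 is a leaf — visit 36.
    At 27: no right child.
    Visit 27.
  Visit 8.
Visit 16.
Full post-order sequence: 37, 21, 38, 34, 32, 36, 27, 8, 16.

32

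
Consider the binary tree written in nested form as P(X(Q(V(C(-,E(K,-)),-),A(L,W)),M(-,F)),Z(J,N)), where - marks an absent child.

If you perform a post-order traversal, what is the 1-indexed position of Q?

8

Post-order visits the left subtree, then the right subtree, then the node.
At P: go left to X.
  At X: go left to Q.
    At Q: go left to V.
      At V: go left to C.
        At C: no left child.
        At C: go right to E.
          At E: go left to K.
            K is a leaf — visit K.
          At E: no right child.
          Visit E.
        Visit C.
      At V: no right child.
      Visit V.
    At Q: go right to A.
      At A: go left to L.
        L is a leaf — visit L.
      At A: go right to W.
        W is a leaf — visit W.
      Visit A.
    Visit Q.
  At X: go right to M.
    At M: no left child.
    At M: go right to F.
      F is a leaf — visit F.
    Visit M.
  Visit X.
At P: go right to Z.
  At Z: go left to J.
    J is a leaf — visit J.
  At Z: go right to N.
    N is a leaf — visit N.
  Visit Z.
Visit P.
Full post-order sequence: K, E, C, V, L, W, A, Q, F, M, X, J, N, Z, P.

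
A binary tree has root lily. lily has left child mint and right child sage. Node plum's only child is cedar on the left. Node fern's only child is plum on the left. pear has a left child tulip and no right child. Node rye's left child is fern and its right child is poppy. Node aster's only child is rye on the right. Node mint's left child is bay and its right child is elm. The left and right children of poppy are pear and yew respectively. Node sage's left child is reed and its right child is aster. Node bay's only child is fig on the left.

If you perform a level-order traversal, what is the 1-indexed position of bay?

Level-order visits nodes level by level from the root, left to right within each level.
Level 0: lily
Level 1: mint, sage
Level 2: bay, elm, reed, aster
Level 3: fig, rye
Level 4: fern, poppy
Level 5: plum, pear, yew
Level 6: cedar, tulip
Full level-order sequence: lily, mint, sage, bay, elm, reed, aster, fig, rye, fern, poppy, plum, pear, yew, cedar, tulip.

4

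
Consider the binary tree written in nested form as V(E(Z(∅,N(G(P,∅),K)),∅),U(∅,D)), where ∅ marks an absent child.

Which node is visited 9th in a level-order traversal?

Level-order visits nodes level by level from the root, left to right within each level.
Level 0: V
Level 1: E, U
Level 2: Z, D
Level 3: N
Level 4: G, K
Level 5: P
Full level-order sequence: V, E, U, Z, D, N, G, K, P.

P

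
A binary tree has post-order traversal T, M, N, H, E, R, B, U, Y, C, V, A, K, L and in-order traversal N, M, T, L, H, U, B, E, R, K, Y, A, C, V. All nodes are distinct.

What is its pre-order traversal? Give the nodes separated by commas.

The last element of post-order is the root; it splits in-order into left and right subtrees.
Root L: left subtree has 3 nodes {N, M, T}, right has 10 {H, U, B, E, R, K, Y, A, C, V}.
  Root N: left subtree has 0 nodes { }, right has 2 {M, T}.
    Root M: left subtree has 0 nodes { }, right has 1 {T}.
  Root K: left subtree has 5 nodes {H, U, B, E, R}, right has 4 {Y, A, C, V}.
    Root U: left subtree has 1 node {H}, right has 3 {B, E, R}.
      Root B: left subtree has 0 nodes { }, right has 2 {E, R}.
        Root R: left subtree has 1 node {E}, right has 0 { }.
    Root A: left subtree has 1 node {Y}, right has 2 {C, V}.
      Root V: left subtree has 1 node {C}, right has 0 { }.

L, N, M, T, K, U, H, B, R, E, A, Y, V, C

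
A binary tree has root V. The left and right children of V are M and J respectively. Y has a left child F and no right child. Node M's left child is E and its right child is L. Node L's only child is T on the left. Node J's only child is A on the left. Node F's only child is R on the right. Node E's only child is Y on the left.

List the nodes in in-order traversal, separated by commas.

In-order visits the left subtree, then the node, then the right subtree.
At V: go left to M.
  At M: go left to E.
    At E: go left to Y.
      At Y: go left to F.
        At F: no left child.
        Visit F.
        At F: go right to R.
          R is a leaf — visit R.
      Visit Y.
      At Y: no right child.
    Visit E.
    At E: no right child.
  Visit M.
  At M: go right to L.
    At L: go left to T.
      T is a leaf — visit T.
    Visit L.
    At L: no right child.
Visit V.
At V: go right to J.
  At J: go left to A.
    A is a leaf — visit A.
  Visit J.
  At J: no right child.

F, R, Y, E, M, T, L, V, A, J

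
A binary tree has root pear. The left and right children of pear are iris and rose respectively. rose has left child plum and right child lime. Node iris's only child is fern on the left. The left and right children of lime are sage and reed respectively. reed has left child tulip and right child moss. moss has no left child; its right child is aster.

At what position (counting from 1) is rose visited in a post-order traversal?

10

Post-order visits the left subtree, then the right subtree, then the node.
At pear: go left to iris.
  At iris: go left to fern.
    fern is a leaf — visit fern.
  At iris: no right child.
  Visit iris.
At pear: go right to rose.
  At rose: go left to plum.
    plum is a leaf — visit plum.
  At rose: go right to lime.
    At lime: go left to sage.
      sage is a leaf — visit sage.
    At lime: go right to reed.
      At reed: go left to tulip.
        tulip is a leaf — visit tulip.
      At reed: go right to moss.
        At moss: no left child.
        At moss: go right to aster.
          aster is a leaf — visit aster.
        Visit moss.
      Visit reed.
    Visit lime.
  Visit rose.
Visit pear.
Full post-order sequence: fern, iris, plum, sage, tulip, aster, moss, reed, lime, rose, pear.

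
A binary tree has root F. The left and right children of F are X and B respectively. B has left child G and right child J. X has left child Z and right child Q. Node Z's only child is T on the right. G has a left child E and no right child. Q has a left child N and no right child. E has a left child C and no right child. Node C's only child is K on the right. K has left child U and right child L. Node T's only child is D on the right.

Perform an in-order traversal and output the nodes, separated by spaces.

In-order visits the left subtree, then the node, then the right subtree.
At F: go left to X.
  At X: go left to Z.
    At Z: no left child.
    Visit Z.
    At Z: go right to T.
      At T: no left child.
      Visit T.
      At T: go right to D.
        D is a leaf — visit D.
  Visit X.
  At X: go right to Q.
    At Q: go left to N.
      N is a leaf — visit N.
    Visit Q.
    At Q: no right child.
Visit F.
At F: go right to B.
  At B: go left to G.
    At G: go left to E.
      At E: go left to C.
        At C: no left child.
        Visit C.
        At C: go right to K.
          At K: go left to U.
            U is a leaf — visit U.
          Visit K.
          At K: go right to L.
            L is a leaf — visit L.
      Visit E.
      At E: no right child.
    Visit G.
    At G: no right child.
  Visit B.
  At B: go right to J.
    J is a leaf — visit J.

Z T D X N Q F C U K L E G B J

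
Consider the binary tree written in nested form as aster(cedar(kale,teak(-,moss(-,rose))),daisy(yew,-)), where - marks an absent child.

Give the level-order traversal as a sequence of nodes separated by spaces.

aster cedar daisy kale teak yew moss rose

Level-order visits nodes level by level from the root, left to right within each level.
Level 0: aster
Level 1: cedar, daisy
Level 2: kale, teak, yew
Level 3: moss
Level 4: rose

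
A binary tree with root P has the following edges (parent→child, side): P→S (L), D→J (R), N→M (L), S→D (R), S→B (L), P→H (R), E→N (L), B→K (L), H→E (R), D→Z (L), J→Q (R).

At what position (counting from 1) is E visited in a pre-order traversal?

10

Pre-order visits the node, then its left subtree, then its right subtree.
Visit P.
At P: go left to S.
  Visit S.
  At S: go left to B.
    Visit B.
    At B: go left to K.
      K is a leaf — visit K.
    At B: no right child.
  At S: go right to D.
    Visit D.
    At D: go left to Z.
      Z is a leaf — visit Z.
    At D: go right to J.
      Visit J.
      At J: no left child.
      At J: go right to Q.
        Q is a leaf — visit Q.
At P: go right to H.
  Visit H.
  At H: no left child.
  At H: go right to E.
    Visit E.
    At E: go left to N.
      Visit N.
      At N: go left to M.
        M is a leaf — visit M.
      At N: no right child.
    At E: no right child.
Full pre-order sequence: P, S, B, K, D, Z, J, Q, H, E, N, M.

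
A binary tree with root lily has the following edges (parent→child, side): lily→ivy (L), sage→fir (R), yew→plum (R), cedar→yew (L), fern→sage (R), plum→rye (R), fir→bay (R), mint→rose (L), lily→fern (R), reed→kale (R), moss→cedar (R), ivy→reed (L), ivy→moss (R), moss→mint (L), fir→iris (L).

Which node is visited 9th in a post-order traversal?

moss

Post-order visits the left subtree, then the right subtree, then the node.
At lily: go left to ivy.
  At ivy: go left to reed.
    At reed: no left child.
    At reed: go right to kale.
      kale is a leaf — visit kale.
    Visit reed.
  At ivy: go right to moss.
    At moss: go left to mint.
      At mint: go left to rose.
        rose is a leaf — visit rose.
      At mint: no right child.
      Visit mint.
    At moss: go right to cedar.
      At cedar: go left to yew.
        At yew: no left child.
        At yew: go right to plum.
          At plum: no left child.
          At plum: go right to rye.
            rye is a leaf — visit rye.
          Visit plum.
        Visit yew.
      At cedar: no right child.
      Visit cedar.
    Visit moss.
  Visit ivy.
At lily: go right to fern.
  At fern: no left child.
  At fern: go right to sage.
    At sage: no left child.
    At sage: go right to fir.
      At fir: go left to iris.
        iris is a leaf — visit iris.
      At fir: go right to bay.
        bay is a leaf — visit bay.
      Visit fir.
    Visit sage.
  Visit fern.
Visit lily.
Full post-order sequence: kale, reed, rose, mint, rye, plum, yew, cedar, moss, ivy, iris, bay, fir, sage, fern, lily.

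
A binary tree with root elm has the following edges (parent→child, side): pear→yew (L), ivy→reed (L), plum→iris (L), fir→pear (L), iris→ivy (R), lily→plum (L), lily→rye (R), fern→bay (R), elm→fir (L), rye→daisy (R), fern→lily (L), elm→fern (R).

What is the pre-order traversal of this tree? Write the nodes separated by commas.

Pre-order visits the node, then its left subtree, then its right subtree.
Visit elm.
At elm: go left to fir.
  Visit fir.
  At fir: go left to pear.
    Visit pear.
    At pear: go left to yew.
      yew is a leaf — visit yew.
    At pear: no right child.
  At fir: no right child.
At elm: go right to fern.
  Visit fern.
  At fern: go left to lily.
    Visit lily.
    At lily: go left to plum.
      Visit plum.
      At plum: go left to iris.
        Visit iris.
        At iris: no left child.
        At iris: go right to ivy.
          Visit ivy.
          At ivy: go left to reed.
            reed is a leaf — visit reed.
          At ivy: no right child.
      At plum: no right child.
    At lily: go right to rye.
      Visit rye.
      At rye: no left child.
      At rye: go right to daisy.
        daisy is a leaf — visit daisy.
  At fern: go right to bay.
    bay is a leaf — visit bay.

elm, fir, pear, yew, fern, lily, plum, iris, ivy, reed, rye, daisy, bay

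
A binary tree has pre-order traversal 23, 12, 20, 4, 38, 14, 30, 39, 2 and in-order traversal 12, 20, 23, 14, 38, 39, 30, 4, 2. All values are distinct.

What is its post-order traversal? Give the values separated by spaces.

The first element of pre-order is the root; it splits in-order into left and right subtrees.
Root 23: left subtree has 2 nodes {12, 20}, right has 6 {14, 38, 39, 30, 4, 2}.
  Root 12: left subtree has 0 nodes { }, right has 1 {20}.
  Root 4: left subtree has 4 nodes {14, 38, 39, 30}, right has 1 {2}.
    Root 38: left subtree has 1 node {14}, right has 2 {39, 30}.
      Root 30: left subtree has 1 node {39}, right has 0 { }.

20 12 14 39 30 38 2 4 23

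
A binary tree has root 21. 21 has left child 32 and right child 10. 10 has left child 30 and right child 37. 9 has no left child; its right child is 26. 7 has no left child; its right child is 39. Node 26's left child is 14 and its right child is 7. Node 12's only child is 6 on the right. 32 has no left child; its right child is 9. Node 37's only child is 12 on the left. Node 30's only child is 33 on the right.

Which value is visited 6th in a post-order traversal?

Post-order visits the left subtree, then the right subtree, then the node.
At 21: go left to 32.
  At 32: no left child.
  At 32: go right to 9.
    At 9: no left child.
    At 9: go right to 26.
      At 26: go left to 14.
        14 is a leaf — visit 14.
      At 26: go right to 7.
        At 7: no left child.
        At 7: go right to 39.
          39 is a leaf — visit 39.
        Visit 7.
      Visit 26.
    Visit 9.
  Visit 32.
At 21: go right to 10.
  At 10: go left to 30.
    At 30: no left child.
    At 30: go right to 33.
      33 is a leaf — visit 33.
    Visit 30.
  At 10: go right to 37.
    At 37: go left to 12.
      At 12: no left child.
      At 12: go right to 6.
        6 is a leaf — visit 6.
      Visit 12.
    At 37: no right child.
    Visit 37.
  Visit 10.
Visit 21.
Full post-order sequence: 14, 39, 7, 26, 9, 32, 33, 30, 6, 12, 37, 10, 21.

32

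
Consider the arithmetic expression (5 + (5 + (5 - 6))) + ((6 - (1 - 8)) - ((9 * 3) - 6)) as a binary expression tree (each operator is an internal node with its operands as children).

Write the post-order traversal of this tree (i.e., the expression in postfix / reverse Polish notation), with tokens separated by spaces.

5 5 5 6 - + + 6 1 8 - - 9 3 * 6 - - +

Post-order on an expression tree gives postfix notation: for each operator, emit left operand, right operand, then the operator.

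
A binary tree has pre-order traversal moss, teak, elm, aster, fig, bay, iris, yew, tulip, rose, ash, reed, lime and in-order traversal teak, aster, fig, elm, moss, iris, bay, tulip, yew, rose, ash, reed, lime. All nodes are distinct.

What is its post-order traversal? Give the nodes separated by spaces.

The first element of pre-order is the root; it splits in-order into left and right subtrees.
Root moss: left subtree has 4 nodes {teak, aster, fig, elm}, right has 8 {iris, bay, tulip, yew, rose, ash, reed, lime}.
  Root teak: left subtree has 0 nodes { }, right has 3 {aster, fig, elm}.
    Root elm: left subtree has 2 nodes {aster, fig}, right has 0 { }.
      Root aster: left subtree has 0 nodes { }, right has 1 {fig}.
  Root bay: left subtree has 1 node {iris}, right has 6 {tulip, yew, rose, ash, reed, lime}.
    Root yew: left subtree has 1 node {tulip}, right has 4 {rose, ash, reed, lime}.
      Root rose: left subtree has 0 nodes { }, right has 3 {ash, reed, lime}.
        Root ash: left subtree has 0 nodes { }, right has 2 {reed, lime}.
          Root reed: left subtree has 0 nodes { }, right has 1 {lime}.

fig aster elm teak iris tulip lime reed ash rose yew bay moss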